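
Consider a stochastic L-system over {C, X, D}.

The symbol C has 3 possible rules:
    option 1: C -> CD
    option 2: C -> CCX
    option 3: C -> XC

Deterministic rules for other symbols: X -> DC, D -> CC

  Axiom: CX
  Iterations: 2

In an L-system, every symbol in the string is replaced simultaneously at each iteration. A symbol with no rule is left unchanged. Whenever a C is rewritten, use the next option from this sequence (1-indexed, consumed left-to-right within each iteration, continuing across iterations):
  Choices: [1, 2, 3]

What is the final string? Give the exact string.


Answer: CCXCCCCXC

Derivation:
Step 0: CX
Step 1: CDDC  (used choices [1])
Step 2: CCXCCCCXC  (used choices [2, 3])


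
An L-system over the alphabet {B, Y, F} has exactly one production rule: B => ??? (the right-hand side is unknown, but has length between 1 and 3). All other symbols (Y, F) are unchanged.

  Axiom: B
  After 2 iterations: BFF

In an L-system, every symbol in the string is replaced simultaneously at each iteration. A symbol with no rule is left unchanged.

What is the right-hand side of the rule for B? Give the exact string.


Trying B => BF:
  Step 0: B
  Step 1: BF
  Step 2: BFF
Matches the given result.

Answer: BF


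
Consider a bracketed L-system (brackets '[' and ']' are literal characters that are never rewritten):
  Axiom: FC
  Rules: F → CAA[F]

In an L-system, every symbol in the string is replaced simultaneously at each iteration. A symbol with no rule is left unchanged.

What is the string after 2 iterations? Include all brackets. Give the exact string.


Answer: CAA[CAA[F]]C

Derivation:
Step 0: FC
Step 1: CAA[F]C
Step 2: CAA[CAA[F]]C


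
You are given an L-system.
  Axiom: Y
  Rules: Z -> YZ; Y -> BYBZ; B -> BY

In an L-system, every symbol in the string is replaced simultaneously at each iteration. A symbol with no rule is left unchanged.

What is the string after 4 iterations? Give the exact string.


Step 0: Y
Step 1: BYBZ
Step 2: BYBYBZBYYZ
Step 3: BYBYBZBYBYBZBYYZBYBYBZBYBZYZ
Step 4: BYBYBZBYBYBZBYYZBYBYBZBYBYBZBYYZBYBYBZBYBZYZBYBYBZBYBYBZBYYZBYBYBZBYYZBYBZYZ

Answer: BYBYBZBYBYBZBYYZBYBYBZBYBYBZBYYZBYBYBZBYBZYZBYBYBZBYBYBZBYYZBYBYBZBYYZBYBZYZ


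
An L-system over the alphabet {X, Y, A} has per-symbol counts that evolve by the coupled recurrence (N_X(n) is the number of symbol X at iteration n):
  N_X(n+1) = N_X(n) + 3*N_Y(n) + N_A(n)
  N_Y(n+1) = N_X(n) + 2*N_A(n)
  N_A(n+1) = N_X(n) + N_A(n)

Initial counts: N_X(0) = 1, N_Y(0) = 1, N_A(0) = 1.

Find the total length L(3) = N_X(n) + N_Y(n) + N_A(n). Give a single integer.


Answer: 103

Derivation:
Step 0: N_X=1, N_Y=1, N_A=1, L=3
Step 1: N_X=5, N_Y=3, N_A=2, L=10
Step 2: N_X=16, N_Y=9, N_A=7, L=32
Step 3: N_X=50, N_Y=30, N_A=23, L=103


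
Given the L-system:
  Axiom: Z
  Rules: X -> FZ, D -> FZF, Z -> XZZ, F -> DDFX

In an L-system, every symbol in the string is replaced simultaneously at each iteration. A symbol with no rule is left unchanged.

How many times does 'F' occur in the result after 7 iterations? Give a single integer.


Answer: 422

Derivation:
Final string: DDFXXZZDDFXDDFXXZZDDFXFZFFZFDDFXFZDDFXXZZDDFXXZZFZXZZXZZFZXZZXZZDDFXXZZDDFXDDFXXZZDDFXFZFFZFDDFXFZDDFXXZZDDFXXZZDDFXDDFXXZZDDFXFZFFZFDDFXFZDDFXXZZDDFXXZZFZXZZXZZFZXZZXZZDDFXXZZDDFXDDFXXZZDDFXFZFFZFDDFXFZDDFXXZZFZFFZFDDFXFZFZXZZXZZFZFFZFDDFXFZFZFFZFDDFXFZFZXZZXZZFZFFZFDDFXFZDDFXXZZDDFXDDFXXZZDDFXFZFFZFDDFXFZDDFXXZZFZFFZFDDFXFZFZXZZXZZDDFXXZZDDFXDDFXXZZDDFXFZFFZFDDFXFZDDFXXZZDDFXXZZFZXZZXZZFZXZZXZZDDFXXZZDDFXDDFXXZZDDFXFZFFZFDDFXFZDDFXXZZDDFXXZZFZXZZXZZFZXZZXZZFZFFZFDDFXFZFZXZZXZZDDFXXZZFZXZZXZZFZXZZXZZDDFXXZZFZXZZXZZFZXZZXZZFZFFZFDDFXFZFZXZZXZZDDFXXZZFZXZZXZZFZXZZXZZDDFXXZZFZXZZXZZFZXZZXZZFZFFZFDDFXFZFZXZZXZZFZFFZFDDFXFZFZFFZFDDFXFZFZXZZXZZFZFFZFDDFXFZDDFXXZZDDFXDDFXXZZDDFXFZFFZFDDFXFZDDFXXZZFZFFZFDDFXFZFZXZZXZZFZFFZFDDFXFZFZXZZXZZDDFXXZZFZXZZXZZFZXZZXZZDDFXXZZFZXZZXZZFZXZZXZZDDFXXZZDDFXDDFXXZZDDFXFZFFZFDDFXFZDDFXXZZDDFXXZZFZXZZXZZFZXZZXZZFZFFZFDDFXFZFZXZZXZZDDFXXZZFZXZZXZZFZXZZXZZDDFXXZZFZXZZXZZFZXZZXZZFZFFZFDDFXFZFZXZZXZZDDFXXZZFZXZZXZZFZXZZXZZDDFXXZZFZXZZXZZFZXZZXZZDDFXXZZDDFXDDFXXZZDDFXFZFFZFDDFXFZDDFXXZZDDFXXZZFZXZZXZZFZXZZXZZFZFFZFDDFXFZFZXZZXZZDDFXXZZFZXZZXZZFZXZZXZZDDFXXZZFZXZZXZZFZXZZXZZFZFFZFDDFXFZFZXZZXZZDDFXXZZFZXZZXZZFZXZZXZZDDFXXZZFZXZZXZZFZXZZXZZFZFFZFDDFXFZFZXZZXZZFZFFZFDDFXFZFZFFZFDDFXFZFZXZZXZZFZFFZFDDFXFZDDFXXZZDDFXDDFXXZZDDFXFZFFZFDDFXFZDDFXXZZFZFFZFDDFXFZFZXZZXZZFZFFZFDDFXFZFZXZZXZZDDFXXZZFZXZZXZZFZXZZXZZDDFXXZZFZXZZXZZFZXZZXZZDDFXXZZDDFXDDFXXZZDDFXFZFFZFDDFXFZDDFXXZZDDFXXZZFZXZZXZZFZXZZXZZFZFFZFDDFXFZFZXZZXZZDDFXXZZFZXZZXZZFZXZZXZZDDFXXZZFZXZZXZZFZXZZXZZFZFFZFDDFXFZFZXZZXZZDDFXXZZFZXZZXZZFZXZZXZZDDFXXZZFZXZZXZZFZXZZXZZDDFXXZZDDFXDDFXXZZDDFXFZFFZFDDFXFZDDFXXZZDDFXXZZFZXZZXZZFZXZZXZZFZFFZFDDFXFZFZXZZXZZDDFXXZZFZXZZXZZFZXZZXZZDDFXXZZFZXZZXZZFZXZZXZZFZFFZFDDFXFZFZXZZXZZDDFXXZZFZXZZXZZFZXZZXZZDDFXXZZFZXZZXZZFZXZZXZZ
Count of 'F': 422


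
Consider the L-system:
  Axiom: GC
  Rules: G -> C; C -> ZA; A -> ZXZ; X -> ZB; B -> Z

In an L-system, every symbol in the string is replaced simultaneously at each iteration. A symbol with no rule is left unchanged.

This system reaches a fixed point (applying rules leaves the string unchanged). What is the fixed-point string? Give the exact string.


Step 0: GC
Step 1: CZA
Step 2: ZAZZXZ
Step 3: ZZXZZZZBZ
Step 4: ZZZBZZZZZZ
Step 5: ZZZZZZZZZZ
Step 6: ZZZZZZZZZZ  (unchanged — fixed point at step 5)

Answer: ZZZZZZZZZZ


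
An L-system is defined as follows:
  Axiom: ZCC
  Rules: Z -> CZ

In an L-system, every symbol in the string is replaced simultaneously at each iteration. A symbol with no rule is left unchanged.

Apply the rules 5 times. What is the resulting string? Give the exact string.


Answer: CCCCCZCC

Derivation:
Step 0: ZCC
Step 1: CZCC
Step 2: CCZCC
Step 3: CCCZCC
Step 4: CCCCZCC
Step 5: CCCCCZCC


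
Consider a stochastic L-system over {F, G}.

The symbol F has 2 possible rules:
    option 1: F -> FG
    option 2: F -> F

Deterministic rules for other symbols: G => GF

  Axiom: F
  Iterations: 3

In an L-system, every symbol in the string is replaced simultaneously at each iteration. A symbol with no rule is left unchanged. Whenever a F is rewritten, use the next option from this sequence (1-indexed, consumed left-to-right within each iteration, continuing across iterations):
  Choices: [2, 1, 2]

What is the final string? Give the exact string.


Step 0: F
Step 1: F  (used choices [2])
Step 2: FG  (used choices [1])
Step 3: FGF  (used choices [2])

Answer: FGF


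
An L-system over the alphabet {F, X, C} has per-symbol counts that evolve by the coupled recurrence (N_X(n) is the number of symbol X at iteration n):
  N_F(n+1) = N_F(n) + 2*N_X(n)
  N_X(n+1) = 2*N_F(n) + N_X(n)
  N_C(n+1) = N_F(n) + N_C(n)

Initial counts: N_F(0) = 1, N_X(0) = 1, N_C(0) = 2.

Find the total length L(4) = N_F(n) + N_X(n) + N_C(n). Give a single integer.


Answer: 204

Derivation:
Step 0: N_F=1, N_X=1, N_C=2, L=4
Step 1: N_F=3, N_X=3, N_C=3, L=9
Step 2: N_F=9, N_X=9, N_C=6, L=24
Step 3: N_F=27, N_X=27, N_C=15, L=69
Step 4: N_F=81, N_X=81, N_C=42, L=204


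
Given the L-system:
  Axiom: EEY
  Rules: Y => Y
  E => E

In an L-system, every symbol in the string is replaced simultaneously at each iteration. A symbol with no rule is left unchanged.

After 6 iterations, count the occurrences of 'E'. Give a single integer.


Step 0: EEY  (2 'E')
Step 1: EEY  (2 'E')
Step 2: EEY  (2 'E')
Step 3: EEY  (2 'E')
Step 4: EEY  (2 'E')
Step 5: EEY  (2 'E')
Step 6: EEY  (2 'E')

Answer: 2


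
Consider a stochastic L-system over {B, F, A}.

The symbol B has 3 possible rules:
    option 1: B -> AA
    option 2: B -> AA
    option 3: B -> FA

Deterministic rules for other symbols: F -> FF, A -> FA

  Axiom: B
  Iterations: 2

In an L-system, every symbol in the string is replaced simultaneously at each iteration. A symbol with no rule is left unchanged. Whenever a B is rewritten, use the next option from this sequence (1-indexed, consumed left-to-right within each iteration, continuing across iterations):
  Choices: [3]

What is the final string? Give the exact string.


Answer: FFFA

Derivation:
Step 0: B
Step 1: FA  (used choices [3])
Step 2: FFFA  (used choices [])


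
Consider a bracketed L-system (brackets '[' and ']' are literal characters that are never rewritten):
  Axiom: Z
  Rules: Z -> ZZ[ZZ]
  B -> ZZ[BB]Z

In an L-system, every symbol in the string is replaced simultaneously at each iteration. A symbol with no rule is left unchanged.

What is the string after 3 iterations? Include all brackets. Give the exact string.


Answer: ZZ[ZZ]ZZ[ZZ][ZZ[ZZ]ZZ[ZZ]]ZZ[ZZ]ZZ[ZZ][ZZ[ZZ]ZZ[ZZ]][ZZ[ZZ]ZZ[ZZ][ZZ[ZZ]ZZ[ZZ]]ZZ[ZZ]ZZ[ZZ][ZZ[ZZ]ZZ[ZZ]]]

Derivation:
Step 0: Z
Step 1: ZZ[ZZ]
Step 2: ZZ[ZZ]ZZ[ZZ][ZZ[ZZ]ZZ[ZZ]]
Step 3: ZZ[ZZ]ZZ[ZZ][ZZ[ZZ]ZZ[ZZ]]ZZ[ZZ]ZZ[ZZ][ZZ[ZZ]ZZ[ZZ]][ZZ[ZZ]ZZ[ZZ][ZZ[ZZ]ZZ[ZZ]]ZZ[ZZ]ZZ[ZZ][ZZ[ZZ]ZZ[ZZ]]]


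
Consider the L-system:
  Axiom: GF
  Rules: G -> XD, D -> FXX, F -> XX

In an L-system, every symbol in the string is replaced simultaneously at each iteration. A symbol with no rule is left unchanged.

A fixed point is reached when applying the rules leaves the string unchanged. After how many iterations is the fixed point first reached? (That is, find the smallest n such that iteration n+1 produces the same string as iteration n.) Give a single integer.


Answer: 3

Derivation:
Step 0: GF
Step 1: XDXX
Step 2: XFXXXX
Step 3: XXXXXXX
Step 4: XXXXXXX  (unchanged — fixed point at step 3)


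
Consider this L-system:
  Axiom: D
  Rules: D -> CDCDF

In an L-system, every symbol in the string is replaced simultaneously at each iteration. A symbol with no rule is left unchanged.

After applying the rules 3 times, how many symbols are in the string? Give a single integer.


Step 0: length = 1
Step 1: length = 5
Step 2: length = 13
Step 3: length = 29

Answer: 29


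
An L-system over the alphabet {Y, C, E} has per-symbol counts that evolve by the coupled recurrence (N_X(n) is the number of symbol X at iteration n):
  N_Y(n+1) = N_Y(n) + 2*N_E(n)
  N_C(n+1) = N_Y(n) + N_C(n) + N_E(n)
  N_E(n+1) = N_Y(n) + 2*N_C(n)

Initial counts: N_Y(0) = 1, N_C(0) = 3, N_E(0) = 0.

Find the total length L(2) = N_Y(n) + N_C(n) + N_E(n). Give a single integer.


Answer: 36

Derivation:
Step 0: N_Y=1, N_C=3, N_E=0, L=4
Step 1: N_Y=1, N_C=4, N_E=7, L=12
Step 2: N_Y=15, N_C=12, N_E=9, L=36


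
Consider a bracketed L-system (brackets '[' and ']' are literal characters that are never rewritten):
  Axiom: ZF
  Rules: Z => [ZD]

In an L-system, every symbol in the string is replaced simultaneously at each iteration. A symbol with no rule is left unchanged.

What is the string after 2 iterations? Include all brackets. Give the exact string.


Answer: [[ZD]D]F

Derivation:
Step 0: ZF
Step 1: [ZD]F
Step 2: [[ZD]D]F


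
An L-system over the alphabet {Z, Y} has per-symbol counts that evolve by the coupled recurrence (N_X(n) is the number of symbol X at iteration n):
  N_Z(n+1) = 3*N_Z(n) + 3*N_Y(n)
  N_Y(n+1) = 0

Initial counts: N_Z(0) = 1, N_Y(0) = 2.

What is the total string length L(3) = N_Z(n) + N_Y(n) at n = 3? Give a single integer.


Step 0: N_Z=1, N_Y=2, L=3
Step 1: N_Z=9, N_Y=0, L=9
Step 2: N_Z=27, N_Y=0, L=27
Step 3: N_Z=81, N_Y=0, L=81

Answer: 81


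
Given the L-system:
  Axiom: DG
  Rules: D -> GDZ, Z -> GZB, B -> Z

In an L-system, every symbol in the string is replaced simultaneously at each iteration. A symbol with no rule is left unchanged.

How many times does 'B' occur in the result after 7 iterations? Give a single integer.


Answer: 20

Derivation:
Step 0: DG  (0 'B')
Step 1: GDZG  (0 'B')
Step 2: GGDZGZBG  (1 'B')
Step 3: GGGDZGZBGGZBZG  (2 'B')
Step 4: GGGGDZGZBGGZBZGGGZBZGZBG  (4 'B')
Step 5: GGGGGDZGZBGGZBZGGGZBZGZBGGGGZBZGZBGGZBZG  (7 'B')
Step 6: GGGGGGDZGZBGGZBZGGGZBZGZBGGGGZBZGZBGGZBZGGGGGZBZGZBGGZBZGGGZBZGZBG  (12 'B')
Step 7: GGGGGGGDZGZBGGZBZGGGZBZGZBGGGGZBZGZBGGZBZGGGGGZBZGZBGGZBZGGGZBZGZBGGGGGGZBZGZBGGZBZGGGZBZGZBGGGGZBZGZBGGZBZG  (20 'B')


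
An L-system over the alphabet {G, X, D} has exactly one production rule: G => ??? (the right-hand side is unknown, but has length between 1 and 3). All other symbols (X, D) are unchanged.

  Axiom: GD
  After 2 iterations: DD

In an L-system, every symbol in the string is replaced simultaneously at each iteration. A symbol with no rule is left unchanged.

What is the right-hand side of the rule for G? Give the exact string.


Answer: D

Derivation:
Trying G => D:
  Step 0: GD
  Step 1: DD
  Step 2: DD
Matches the given result.


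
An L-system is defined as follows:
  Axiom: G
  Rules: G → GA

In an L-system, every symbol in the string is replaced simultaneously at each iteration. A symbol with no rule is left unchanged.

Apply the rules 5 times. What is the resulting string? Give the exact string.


Step 0: G
Step 1: GA
Step 2: GAA
Step 3: GAAA
Step 4: GAAAA
Step 5: GAAAAA

Answer: GAAAAA


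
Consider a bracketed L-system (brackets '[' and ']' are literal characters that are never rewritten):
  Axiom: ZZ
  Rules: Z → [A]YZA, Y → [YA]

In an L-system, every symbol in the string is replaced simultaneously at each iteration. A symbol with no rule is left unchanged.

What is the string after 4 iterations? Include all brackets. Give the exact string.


Answer: [A][[[YA]A]A][A][[YA]A][A][YA][A]YZAAAA[A][[[YA]A]A][A][[YA]A][A][YA][A]YZAAAA

Derivation:
Step 0: ZZ
Step 1: [A]YZA[A]YZA
Step 2: [A][YA][A]YZAA[A][YA][A]YZAA
Step 3: [A][[YA]A][A][YA][A]YZAAA[A][[YA]A][A][YA][A]YZAAA
Step 4: [A][[[YA]A]A][A][[YA]A][A][YA][A]YZAAAA[A][[[YA]A]A][A][[YA]A][A][YA][A]YZAAAA


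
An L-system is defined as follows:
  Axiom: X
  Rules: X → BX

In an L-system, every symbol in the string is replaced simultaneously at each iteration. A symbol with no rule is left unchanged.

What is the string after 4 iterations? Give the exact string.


Step 0: X
Step 1: BX
Step 2: BBX
Step 3: BBBX
Step 4: BBBBX

Answer: BBBBX


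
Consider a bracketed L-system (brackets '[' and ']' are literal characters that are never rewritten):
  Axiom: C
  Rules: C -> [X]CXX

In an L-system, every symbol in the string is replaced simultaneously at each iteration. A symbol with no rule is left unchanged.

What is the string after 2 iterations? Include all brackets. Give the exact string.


Answer: [X][X]CXXXX

Derivation:
Step 0: C
Step 1: [X]CXX
Step 2: [X][X]CXXXX


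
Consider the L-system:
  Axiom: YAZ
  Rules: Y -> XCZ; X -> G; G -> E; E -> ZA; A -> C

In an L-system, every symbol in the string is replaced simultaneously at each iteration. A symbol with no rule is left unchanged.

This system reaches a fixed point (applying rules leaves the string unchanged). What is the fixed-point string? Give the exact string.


Step 0: YAZ
Step 1: XCZCZ
Step 2: GCZCZ
Step 3: ECZCZ
Step 4: ZACZCZ
Step 5: ZCCZCZ
Step 6: ZCCZCZ  (unchanged — fixed point at step 5)

Answer: ZCCZCZ


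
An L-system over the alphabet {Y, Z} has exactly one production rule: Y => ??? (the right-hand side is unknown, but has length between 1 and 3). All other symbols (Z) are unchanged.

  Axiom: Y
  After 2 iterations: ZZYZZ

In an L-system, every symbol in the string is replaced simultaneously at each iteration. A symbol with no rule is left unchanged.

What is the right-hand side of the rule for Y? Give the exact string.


Answer: ZYZ

Derivation:
Trying Y => ZYZ:
  Step 0: Y
  Step 1: ZYZ
  Step 2: ZZYZZ
Matches the given result.


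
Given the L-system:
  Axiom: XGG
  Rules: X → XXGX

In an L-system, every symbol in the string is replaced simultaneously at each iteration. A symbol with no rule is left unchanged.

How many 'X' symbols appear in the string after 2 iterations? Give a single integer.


Answer: 9

Derivation:
Step 0: XGG  (1 'X')
Step 1: XXGXGG  (3 'X')
Step 2: XXGXXXGXGXXGXGG  (9 'X')


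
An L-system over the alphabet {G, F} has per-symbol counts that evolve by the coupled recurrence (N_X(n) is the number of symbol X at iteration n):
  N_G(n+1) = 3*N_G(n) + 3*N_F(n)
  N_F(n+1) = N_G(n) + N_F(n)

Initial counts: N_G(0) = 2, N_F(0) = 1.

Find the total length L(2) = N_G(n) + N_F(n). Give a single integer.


Answer: 48

Derivation:
Step 0: N_G=2, N_F=1, L=3
Step 1: N_G=9, N_F=3, L=12
Step 2: N_G=36, N_F=12, L=48


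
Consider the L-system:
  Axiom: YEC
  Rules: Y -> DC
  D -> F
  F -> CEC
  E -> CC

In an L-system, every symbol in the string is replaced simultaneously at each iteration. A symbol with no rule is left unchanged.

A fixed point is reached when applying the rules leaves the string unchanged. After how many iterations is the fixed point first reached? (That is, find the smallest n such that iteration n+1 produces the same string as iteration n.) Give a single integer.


Answer: 4

Derivation:
Step 0: YEC
Step 1: DCCCC
Step 2: FCCCC
Step 3: CECCCCC
Step 4: CCCCCCCC
Step 5: CCCCCCCC  (unchanged — fixed point at step 4)


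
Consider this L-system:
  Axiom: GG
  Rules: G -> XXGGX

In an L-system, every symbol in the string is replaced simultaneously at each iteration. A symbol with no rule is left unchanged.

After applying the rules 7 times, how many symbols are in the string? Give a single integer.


Step 0: length = 2
Step 1: length = 10
Step 2: length = 26
Step 3: length = 58
Step 4: length = 122
Step 5: length = 250
Step 6: length = 506
Step 7: length = 1018

Answer: 1018


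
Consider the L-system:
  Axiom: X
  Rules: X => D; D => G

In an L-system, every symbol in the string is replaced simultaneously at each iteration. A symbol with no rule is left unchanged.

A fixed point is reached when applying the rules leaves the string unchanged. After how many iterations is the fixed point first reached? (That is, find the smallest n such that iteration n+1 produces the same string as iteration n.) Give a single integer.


Step 0: X
Step 1: D
Step 2: G
Step 3: G  (unchanged — fixed point at step 2)

Answer: 2


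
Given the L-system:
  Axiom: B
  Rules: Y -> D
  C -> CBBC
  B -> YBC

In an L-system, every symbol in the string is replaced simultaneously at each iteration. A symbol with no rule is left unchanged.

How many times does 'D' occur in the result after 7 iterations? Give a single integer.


Answer: 122

Derivation:
Final string: DDDDDDYBCCBBCCBBCYBCYBCCBBCCBBCYBCYBCCBBCDYBCCBBCDYBCCBBCCBBCYBCYBCCBBCCBBCYBCYBCCBBCDYBCCBBCDYBCCBBCCBBCYBCYBCCBBCDDYBCCBBCCBBCYBCYBCCBBCDDYBCCBBCCBBCYBCYBCCBBCCBBCYBCYBCCBBCDYBCCBBCDYBCCBBCCBBCYBCYBCCBBCCBBCYBCYBCCBBCDYBCCBBCDYBCCBBCCBBCYBCYBCCBBCDDYBCCBBCCBBCYBCYBCCBBCDDYBCCBBCCBBCYBCYBCCBBCCBBCYBCYBCCBBCDYBCCBBCDYBCCBBCCBBCYBCYBCCBBCDDDYBCCBBCCBBCYBCYBCCBBCCBBCYBCYBCCBBCDYBCCBBCDYBCCBBCCBBCYBCYBCCBBCDDDYBCCBBCCBBCYBCYBCCBBCCBBCYBCYBCCBBCDYBCCBBCDYBCCBBCCBBCYBCYBCCBBCCBBCYBCYBCCBBCDYBCCBBCDYBCCBBCCBBCYBCYBCCBBCDDYBCCBBCCBBCYBCYBCCBBCDDYBCCBBCCBBCYBCYBCCBBCCBBCYBCYBCCBBCDYBCCBBCDYBCCBBCCBBCYBCYBCCBBCCBBCYBCYBCCBBCDYBCCBBCDYBCCBBCCBBCYBCYBCCBBCDDYBCCBBCCBBCYBCYBCCBBCDDYBCCBBCCBBCYBCYBCCBBCCBBCYBCYBCCBBCDYBCCBBCDYBCCBBCCBBCYBCYBCCBBCDDDYBCCBBCCBBCYBCYBCCBBCCBBCYBCYBCCBBCDYBCCBBCDYBCCBBCCBBCYBCYBCCBBCDDDYBCCBBCCBBCYBCYBCCBBCCBBCYBCYBCCBBCDYBCCBBCDYBCCBBCCBBCYBCYBCCBBCCBBCYBCYBCCBBCDYBCCBBCDYBCCBBCCBBCYBCYBCCBBCDDYBCCBBCCBBCYBCYBCCBBCDDYBCCBBCCBBCYBCYBCCBBCCBBCYBCYBCCBBCDYBCCBBCDYBCCBBCCBBCYBCYBCCBBCDDDDYBCCBBCCBBCYBCYBCCBBCCBBCYBCYBCCBBCDYBCCBBCDYBCCBBCCBBCYBCYBCCBBCCBBCYBCYBCCBBCDYBCCBBCDYBCCBBCCBBCYBCYBCCBBCDDYBCCBBCCBBCYBCYBCCBBCDDYBCCBBCCBBCYBCYBCCBBCCBBCYBCYBCCBBCDYBCCBBCDYBCCBBCCBBCYBCYBCCBBCDDDDYBCCBBCCBBCYBCYBCCBBCCBBCYBCYBCCBBCDYBCCBBCDYBCCBBCCBBCYBCYBCCBBCCBBCYBCYBCCBBCDYBCCBBCDYBCCBBCCBBCYBCYBCCBBCDDYBCCBBCCBBCYBCYBCCBBCDDYBCCBBCCBBCYBCYBCCBBCCBBCYBCYBCCBBCDYBCCBBCDYBCCBBCCBBCYBCYBCCBBCCBBCYBCYBCCBBCDYBCCBBCDYBCCBBCCBBCYBCYBCCBBCDDYBCCBBCCBBCYBCYBCCBBCDDYBCCBBCCBBCYBCYBCCBBCCBBCYBCYBCCBBCDYBCCBBCDYBCCBBCCBBCYBCYBCCBBCDDDYBCCBBCCBBCYBCYBCCBBCCBBCYBCYBCCBBCDYBCCBBCDYBCCBBCCBBCYBCYBCCBBCDDDYBCCBBCCBBCYBCYBCCBBCCBBCYBCYBCCBBCDYBCCBBCDYBCCBBCCBBCYBCYBCCBBCCBBCYBCYBCCBBCDYBCCBBCDYBCCBBCCBBCYBCYBCCBBCDDYBCCBBCCBBCYBCYBCCBBCDDYBCCBBCCBBCYBCYBCCBBCCBBCYBCYBCCBBCDYBCCBBCDYBCCBBCCBBCYBCYBCCBBC
Count of 'D': 122


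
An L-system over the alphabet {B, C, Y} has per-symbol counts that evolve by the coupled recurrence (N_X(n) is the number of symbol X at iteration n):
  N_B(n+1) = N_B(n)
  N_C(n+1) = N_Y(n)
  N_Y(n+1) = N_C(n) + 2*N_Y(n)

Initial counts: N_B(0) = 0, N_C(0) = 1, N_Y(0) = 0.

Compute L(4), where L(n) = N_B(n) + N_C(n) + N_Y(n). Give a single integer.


Step 0: N_B=0, N_C=1, N_Y=0, L=1
Step 1: N_B=0, N_C=0, N_Y=1, L=1
Step 2: N_B=0, N_C=1, N_Y=2, L=3
Step 3: N_B=0, N_C=2, N_Y=5, L=7
Step 4: N_B=0, N_C=5, N_Y=12, L=17

Answer: 17


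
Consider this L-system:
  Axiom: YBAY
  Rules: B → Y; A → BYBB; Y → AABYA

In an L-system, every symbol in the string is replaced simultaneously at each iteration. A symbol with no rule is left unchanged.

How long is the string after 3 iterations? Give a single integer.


Step 0: length = 4
Step 1: length = 15
Step 2: length = 49
Step 3: length = 145

Answer: 145


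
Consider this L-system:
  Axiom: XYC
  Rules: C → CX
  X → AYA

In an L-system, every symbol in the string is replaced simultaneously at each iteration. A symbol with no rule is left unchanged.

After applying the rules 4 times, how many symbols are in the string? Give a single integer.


Answer: 15

Derivation:
Step 0: length = 3
Step 1: length = 6
Step 2: length = 9
Step 3: length = 12
Step 4: length = 15


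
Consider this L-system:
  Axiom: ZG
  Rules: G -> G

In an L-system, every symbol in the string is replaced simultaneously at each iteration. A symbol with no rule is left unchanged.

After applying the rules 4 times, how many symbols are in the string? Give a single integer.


Answer: 2

Derivation:
Step 0: length = 2
Step 1: length = 2
Step 2: length = 2
Step 3: length = 2
Step 4: length = 2


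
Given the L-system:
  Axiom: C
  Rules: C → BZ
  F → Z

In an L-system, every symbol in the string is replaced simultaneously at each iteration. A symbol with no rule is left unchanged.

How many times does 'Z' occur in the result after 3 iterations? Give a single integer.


Step 0: C  (0 'Z')
Step 1: BZ  (1 'Z')
Step 2: BZ  (1 'Z')
Step 3: BZ  (1 'Z')

Answer: 1


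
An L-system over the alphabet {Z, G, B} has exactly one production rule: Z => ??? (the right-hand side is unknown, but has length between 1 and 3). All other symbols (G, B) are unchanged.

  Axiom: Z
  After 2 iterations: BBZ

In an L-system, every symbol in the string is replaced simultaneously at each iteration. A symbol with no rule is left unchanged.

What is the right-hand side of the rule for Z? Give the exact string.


Trying Z => BZ:
  Step 0: Z
  Step 1: BZ
  Step 2: BBZ
Matches the given result.

Answer: BZ


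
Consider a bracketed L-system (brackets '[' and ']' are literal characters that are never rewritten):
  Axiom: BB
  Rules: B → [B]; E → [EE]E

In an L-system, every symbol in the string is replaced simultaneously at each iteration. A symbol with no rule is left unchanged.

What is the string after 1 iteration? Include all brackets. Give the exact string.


Step 0: BB
Step 1: [B][B]

Answer: [B][B]


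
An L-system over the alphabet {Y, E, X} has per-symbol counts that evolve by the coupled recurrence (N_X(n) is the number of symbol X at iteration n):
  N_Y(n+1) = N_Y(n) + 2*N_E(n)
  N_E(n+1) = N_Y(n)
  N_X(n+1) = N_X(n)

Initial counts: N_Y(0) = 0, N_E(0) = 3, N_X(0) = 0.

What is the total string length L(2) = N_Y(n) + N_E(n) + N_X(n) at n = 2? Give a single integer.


Answer: 12

Derivation:
Step 0: N_Y=0, N_E=3, N_X=0, L=3
Step 1: N_Y=6, N_E=0, N_X=0, L=6
Step 2: N_Y=6, N_E=6, N_X=0, L=12


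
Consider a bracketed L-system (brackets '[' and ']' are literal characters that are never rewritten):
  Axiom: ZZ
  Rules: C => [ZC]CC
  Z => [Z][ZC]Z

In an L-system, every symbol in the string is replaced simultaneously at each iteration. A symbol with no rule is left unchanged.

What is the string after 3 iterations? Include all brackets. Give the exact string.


Step 0: ZZ
Step 1: [Z][ZC]Z[Z][ZC]Z
Step 2: [[Z][ZC]Z][[Z][ZC]Z[ZC]CC][Z][ZC]Z[[Z][ZC]Z][[Z][ZC]Z[ZC]CC][Z][ZC]Z
Step 3: [[[Z][ZC]Z][[Z][ZC]Z[ZC]CC][Z][ZC]Z][[[Z][ZC]Z][[Z][ZC]Z[ZC]CC][Z][ZC]Z[[Z][ZC]Z[ZC]CC][ZC]CC[ZC]CC][[Z][ZC]Z][[Z][ZC]Z[ZC]CC][Z][ZC]Z[[[Z][ZC]Z][[Z][ZC]Z[ZC]CC][Z][ZC]Z][[[Z][ZC]Z][[Z][ZC]Z[ZC]CC][Z][ZC]Z[[Z][ZC]Z[ZC]CC][ZC]CC[ZC]CC][[Z][ZC]Z][[Z][ZC]Z[ZC]CC][Z][ZC]Z

Answer: [[[Z][ZC]Z][[Z][ZC]Z[ZC]CC][Z][ZC]Z][[[Z][ZC]Z][[Z][ZC]Z[ZC]CC][Z][ZC]Z[[Z][ZC]Z[ZC]CC][ZC]CC[ZC]CC][[Z][ZC]Z][[Z][ZC]Z[ZC]CC][Z][ZC]Z[[[Z][ZC]Z][[Z][ZC]Z[ZC]CC][Z][ZC]Z][[[Z][ZC]Z][[Z][ZC]Z[ZC]CC][Z][ZC]Z[[Z][ZC]Z[ZC]CC][ZC]CC[ZC]CC][[Z][ZC]Z][[Z][ZC]Z[ZC]CC][Z][ZC]Z


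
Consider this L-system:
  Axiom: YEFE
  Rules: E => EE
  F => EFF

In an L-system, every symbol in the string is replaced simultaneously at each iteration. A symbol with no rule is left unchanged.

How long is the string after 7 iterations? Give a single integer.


Step 0: length = 4
Step 1: length = 8
Step 2: length = 17
Step 3: length = 37
Step 4: length = 81
Step 5: length = 177
Step 6: length = 385
Step 7: length = 833

Answer: 833


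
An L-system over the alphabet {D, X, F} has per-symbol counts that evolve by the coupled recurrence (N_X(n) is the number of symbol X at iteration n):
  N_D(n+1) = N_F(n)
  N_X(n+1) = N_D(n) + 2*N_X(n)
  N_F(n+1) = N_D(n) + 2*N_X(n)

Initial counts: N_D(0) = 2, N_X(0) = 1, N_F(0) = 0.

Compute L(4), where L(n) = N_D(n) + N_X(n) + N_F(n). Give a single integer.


Answer: 116

Derivation:
Step 0: N_D=2, N_X=1, N_F=0, L=3
Step 1: N_D=0, N_X=4, N_F=4, L=8
Step 2: N_D=4, N_X=8, N_F=8, L=20
Step 3: N_D=8, N_X=20, N_F=20, L=48
Step 4: N_D=20, N_X=48, N_F=48, L=116


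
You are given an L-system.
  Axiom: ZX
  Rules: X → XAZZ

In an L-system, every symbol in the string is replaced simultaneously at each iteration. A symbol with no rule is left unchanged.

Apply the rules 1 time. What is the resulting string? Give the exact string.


Step 0: ZX
Step 1: ZXAZZ

Answer: ZXAZZ


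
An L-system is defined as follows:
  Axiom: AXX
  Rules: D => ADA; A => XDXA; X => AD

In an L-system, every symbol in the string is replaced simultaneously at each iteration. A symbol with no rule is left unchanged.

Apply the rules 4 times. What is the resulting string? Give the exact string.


Step 0: AXX
Step 1: XDXAADAD
Step 2: ADADAADXDXAXDXAADAXDXAADA
Step 3: XDXAADAXDXAADAXDXAXDXAADAADADAADXDXAADADAADXDXAXDXAADAXDXAADADAADXDXAXDXAADAXDXA
Step 4: ADADAADXDXAXDXAADAXDXAADADAADXDXAXDXAADAXDXAADADAADXDXAADADAADXDXAXDXAADAXDXAXDXAADAXDXAADAXDXAXDXAADAADADAADXDXAXDXAADAXDXAADAXDXAXDXAADAADADAADXDXAADADAADXDXAXDXAADAXDXAADADAADXDXAXDXAADAXDXAADAXDXAXDXAADAADADAADXDXAADADAADXDXAXDXAADAXDXAADADAADXDXA

Answer: ADADAADXDXAXDXAADAXDXAADADAADXDXAXDXAADAXDXAADADAADXDXAADADAADXDXAXDXAADAXDXAXDXAADAXDXAADAXDXAXDXAADAADADAADXDXAXDXAADAXDXAADAXDXAXDXAADAADADAADXDXAADADAADXDXAXDXAADAXDXAADADAADXDXAXDXAADAXDXAADAXDXAXDXAADAADADAADXDXAADADAADXDXAXDXAADAXDXAADADAADXDXA


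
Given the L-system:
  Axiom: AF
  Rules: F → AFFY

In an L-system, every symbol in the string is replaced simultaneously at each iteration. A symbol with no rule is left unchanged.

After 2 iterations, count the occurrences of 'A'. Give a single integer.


Step 0: AF  (1 'A')
Step 1: AAFFY  (2 'A')
Step 2: AAAFFYAFFYY  (4 'A')

Answer: 4


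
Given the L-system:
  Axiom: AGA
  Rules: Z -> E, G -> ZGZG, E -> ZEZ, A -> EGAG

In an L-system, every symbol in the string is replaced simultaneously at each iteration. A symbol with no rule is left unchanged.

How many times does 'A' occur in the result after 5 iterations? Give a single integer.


Step 0: AGA  (2 'A')
Step 1: EGAGZGZGEGAG  (2 'A')
Step 2: ZEZZGZGEGAGZGZGEZGZGEZGZGZEZZGZGEGAGZGZG  (2 'A')
Step 3: EZEZEEZGZGEZGZGZEZZGZGEGAGZGZGEZGZGEZGZGZEZEZGZGEZGZGZEZEZGZGEZGZGEZEZEEZGZGEZGZGZEZZGZGEGAGZGZGEZGZGEZGZG  (2 'A')
Step 4: ZEZEZEZEZEZZEZEZGZGEZGZGZEZEZGZGEZGZGEZEZEEZGZGEZGZGZEZZGZGEGAGZGZGEZGZGEZGZGZEZEZGZGEZGZGZEZEZGZGEZGZGEZEZEZEZEZGZGEZGZGZEZEZGZGEZGZGEZEZEZEZEZGZGEZGZGZEZEZGZGEZGZGZEZEZEZEZEZZEZEZGZGEZGZGZEZEZGZGEZGZGEZEZEEZGZGEZGZGZEZZGZGEGAGZGZGEZGZGEZGZGZEZEZGZGEZGZGZEZEZGZGEZGZG  (2 'A')
Step 5: EZEZEZEZEZEZEZEZEZEZEEZEZEZEZEZGZGEZGZGZEZEZGZGEZGZGEZEZEZEZEZGZGEZGZGZEZEZGZGEZGZGZEZEZEZEZEZZEZEZGZGEZGZGZEZEZGZGEZGZGEZEZEEZGZGEZGZGZEZZGZGEGAGZGZGEZGZGEZGZGZEZEZGZGEZGZGZEZEZGZGEZGZGEZEZEZEZEZGZGEZGZGZEZEZGZGEZGZGEZEZEZEZEZGZGEZGZGZEZEZGZGEZGZGZEZEZEZEZEZEZEZEZEZEZGZGEZGZGZEZEZGZGEZGZGEZEZEZEZEZGZGEZGZGZEZEZGZGEZGZGZEZEZEZEZEZEZEZEZEZEZGZGEZGZGZEZEZGZGEZGZGEZEZEZEZEZGZGEZGZGZEZEZGZGEZGZGEZEZEZEZEZEZEZEZEZEZEEZEZEZEZEZGZGEZGZGZEZEZGZGEZGZGEZEZEZEZEZGZGEZGZGZEZEZGZGEZGZGZEZEZEZEZEZZEZEZGZGEZGZGZEZEZGZGEZGZGEZEZEEZGZGEZGZGZEZZGZGEGAGZGZGEZGZGEZGZGZEZEZGZGEZGZGZEZEZGZGEZGZGEZEZEZEZEZGZGEZGZGZEZEZGZGEZGZGEZEZEZEZEZGZGEZGZGZEZEZGZGEZGZG  (2 'A')

Answer: 2


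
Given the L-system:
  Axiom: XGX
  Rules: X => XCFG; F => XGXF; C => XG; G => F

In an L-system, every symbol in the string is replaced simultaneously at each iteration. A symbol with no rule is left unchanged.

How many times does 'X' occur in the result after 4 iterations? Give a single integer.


Step 0: XGX  (2 'X')
Step 1: XCFGFXCFG  (2 'X')
Step 2: XCFGXGXGXFFXGXFXCFGXGXGXFF  (10 'X')
Step 3: XCFGXGXGXFFXCFGFXCFGFXCFGXGXFXGXFXCFGFXCFGXGXFXCFGXGXGXFFXCFGFXCFGFXCFGXGXFXGXF  (26 'X')
Step 4: XCFGXGXGXFFXCFGFXCFGFXCFGXGXFXGXFXCFGXGXGXFFXGXFXCFGXGXGXFFXGXFXCFGXGXGXFFXCFGFXCFGXGXFXCFGFXCFGXGXFXCFGXGXGXFFXGXFXCFGXGXGXFFXCFGFXCFGXGXFXCFGXGXGXFFXCFGFXCFGFXCFGXGXFXGXFXCFGXGXGXFFXGXFXCFGXGXGXFFXGXFXCFGXGXGXFFXCFGFXCFGXGXFXCFGFXCFGXGXF  (84 'X')

Answer: 84


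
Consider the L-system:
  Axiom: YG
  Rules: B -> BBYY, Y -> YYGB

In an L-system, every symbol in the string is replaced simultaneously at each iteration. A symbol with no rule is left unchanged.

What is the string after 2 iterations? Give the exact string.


Step 0: YG
Step 1: YYGBG
Step 2: YYGBYYGBGBBYYG

Answer: YYGBYYGBGBBYYG


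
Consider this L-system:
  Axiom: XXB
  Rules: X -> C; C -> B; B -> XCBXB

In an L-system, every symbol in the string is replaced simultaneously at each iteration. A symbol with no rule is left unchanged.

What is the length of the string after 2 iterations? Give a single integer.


Answer: 15

Derivation:
Step 0: length = 3
Step 1: length = 7
Step 2: length = 15


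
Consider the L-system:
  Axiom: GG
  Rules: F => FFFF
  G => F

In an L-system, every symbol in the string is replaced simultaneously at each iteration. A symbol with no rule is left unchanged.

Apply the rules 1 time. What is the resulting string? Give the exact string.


Answer: FF

Derivation:
Step 0: GG
Step 1: FF


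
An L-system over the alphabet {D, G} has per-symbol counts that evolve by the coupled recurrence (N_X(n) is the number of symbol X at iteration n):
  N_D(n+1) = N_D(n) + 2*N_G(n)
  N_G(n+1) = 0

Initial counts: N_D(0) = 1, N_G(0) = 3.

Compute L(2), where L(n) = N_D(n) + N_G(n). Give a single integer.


Answer: 7

Derivation:
Step 0: N_D=1, N_G=3, L=4
Step 1: N_D=7, N_G=0, L=7
Step 2: N_D=7, N_G=0, L=7


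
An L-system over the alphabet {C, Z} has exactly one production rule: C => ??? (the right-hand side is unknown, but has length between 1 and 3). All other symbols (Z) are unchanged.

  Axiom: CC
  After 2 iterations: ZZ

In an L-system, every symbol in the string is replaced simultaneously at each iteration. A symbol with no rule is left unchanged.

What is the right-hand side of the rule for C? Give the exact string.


Answer: Z

Derivation:
Trying C => Z:
  Step 0: CC
  Step 1: ZZ
  Step 2: ZZ
Matches the given result.


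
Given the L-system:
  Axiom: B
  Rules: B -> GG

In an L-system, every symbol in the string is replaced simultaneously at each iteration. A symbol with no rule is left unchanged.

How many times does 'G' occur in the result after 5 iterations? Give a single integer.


Answer: 2

Derivation:
Step 0: B  (0 'G')
Step 1: GG  (2 'G')
Step 2: GG  (2 'G')
Step 3: GG  (2 'G')
Step 4: GG  (2 'G')
Step 5: GG  (2 'G')


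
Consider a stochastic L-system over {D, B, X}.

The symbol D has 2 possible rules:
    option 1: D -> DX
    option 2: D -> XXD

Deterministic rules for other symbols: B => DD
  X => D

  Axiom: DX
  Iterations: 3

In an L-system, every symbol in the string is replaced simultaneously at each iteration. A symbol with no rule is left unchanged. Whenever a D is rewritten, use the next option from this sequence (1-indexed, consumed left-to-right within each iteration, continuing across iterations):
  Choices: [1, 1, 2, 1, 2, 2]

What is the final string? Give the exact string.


Step 0: DX
Step 1: DXD  (used choices [1])
Step 2: DXDXXD  (used choices [1, 2])
Step 3: DXDXXDDDXXD  (used choices [1, 2, 2])

Answer: DXDXXDDDXXD


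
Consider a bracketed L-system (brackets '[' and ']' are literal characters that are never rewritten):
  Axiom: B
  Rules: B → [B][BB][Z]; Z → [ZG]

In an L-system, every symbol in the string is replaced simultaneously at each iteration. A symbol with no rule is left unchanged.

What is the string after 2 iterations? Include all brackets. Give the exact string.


Answer: [[B][BB][Z]][[B][BB][Z][B][BB][Z]][[ZG]]

Derivation:
Step 0: B
Step 1: [B][BB][Z]
Step 2: [[B][BB][Z]][[B][BB][Z][B][BB][Z]][[ZG]]


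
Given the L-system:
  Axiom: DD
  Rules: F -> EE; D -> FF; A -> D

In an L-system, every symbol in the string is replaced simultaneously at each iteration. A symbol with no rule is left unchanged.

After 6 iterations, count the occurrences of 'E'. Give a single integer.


Answer: 8

Derivation:
Step 0: DD  (0 'E')
Step 1: FFFF  (0 'E')
Step 2: EEEEEEEE  (8 'E')
Step 3: EEEEEEEE  (8 'E')
Step 4: EEEEEEEE  (8 'E')
Step 5: EEEEEEEE  (8 'E')
Step 6: EEEEEEEE  (8 'E')


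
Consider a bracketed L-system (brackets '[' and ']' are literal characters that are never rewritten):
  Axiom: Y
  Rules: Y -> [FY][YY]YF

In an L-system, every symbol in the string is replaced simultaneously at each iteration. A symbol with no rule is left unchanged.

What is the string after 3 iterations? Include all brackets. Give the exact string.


Step 0: Y
Step 1: [FY][YY]YF
Step 2: [F[FY][YY]YF][[FY][YY]YF[FY][YY]YF][FY][YY]YFF
Step 3: [F[F[FY][YY]YF][[FY][YY]YF[FY][YY]YF][FY][YY]YFF][[F[FY][YY]YF][[FY][YY]YF[FY][YY]YF][FY][YY]YFF[F[FY][YY]YF][[FY][YY]YF[FY][YY]YF][FY][YY]YFF][F[FY][YY]YF][[FY][YY]YF[FY][YY]YF][FY][YY]YFFF

Answer: [F[F[FY][YY]YF][[FY][YY]YF[FY][YY]YF][FY][YY]YFF][[F[FY][YY]YF][[FY][YY]YF[FY][YY]YF][FY][YY]YFF[F[FY][YY]YF][[FY][YY]YF[FY][YY]YF][FY][YY]YFF][F[FY][YY]YF][[FY][YY]YF[FY][YY]YF][FY][YY]YFFF


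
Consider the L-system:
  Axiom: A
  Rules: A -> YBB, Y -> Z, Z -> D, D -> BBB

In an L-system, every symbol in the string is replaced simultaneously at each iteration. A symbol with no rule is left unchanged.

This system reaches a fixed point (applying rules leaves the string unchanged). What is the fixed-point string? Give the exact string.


Answer: BBBBB

Derivation:
Step 0: A
Step 1: YBB
Step 2: ZBB
Step 3: DBB
Step 4: BBBBB
Step 5: BBBBB  (unchanged — fixed point at step 4)


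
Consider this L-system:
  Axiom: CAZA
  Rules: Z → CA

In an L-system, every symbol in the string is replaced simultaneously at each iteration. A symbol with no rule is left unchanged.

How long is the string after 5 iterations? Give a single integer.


Answer: 5

Derivation:
Step 0: length = 4
Step 1: length = 5
Step 2: length = 5
Step 3: length = 5
Step 4: length = 5
Step 5: length = 5


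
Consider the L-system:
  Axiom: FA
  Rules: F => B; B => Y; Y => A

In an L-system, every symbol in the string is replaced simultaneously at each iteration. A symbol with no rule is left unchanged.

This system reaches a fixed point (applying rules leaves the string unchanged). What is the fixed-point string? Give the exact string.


Answer: AA

Derivation:
Step 0: FA
Step 1: BA
Step 2: YA
Step 3: AA
Step 4: AA  (unchanged — fixed point at step 3)


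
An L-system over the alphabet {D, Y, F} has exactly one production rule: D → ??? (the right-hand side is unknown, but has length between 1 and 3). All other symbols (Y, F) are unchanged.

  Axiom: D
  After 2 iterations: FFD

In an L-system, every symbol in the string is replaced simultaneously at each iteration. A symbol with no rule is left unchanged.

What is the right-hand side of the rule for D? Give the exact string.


Trying D → FD:
  Step 0: D
  Step 1: FD
  Step 2: FFD
Matches the given result.

Answer: FD


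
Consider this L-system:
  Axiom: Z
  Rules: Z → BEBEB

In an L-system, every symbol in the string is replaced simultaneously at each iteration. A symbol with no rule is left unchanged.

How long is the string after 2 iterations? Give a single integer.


Step 0: length = 1
Step 1: length = 5
Step 2: length = 5

Answer: 5


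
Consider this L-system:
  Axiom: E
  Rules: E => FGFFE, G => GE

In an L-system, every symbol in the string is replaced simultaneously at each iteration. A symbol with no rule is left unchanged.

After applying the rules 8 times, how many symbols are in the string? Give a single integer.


Step 0: length = 1
Step 1: length = 5
Step 2: length = 10
Step 3: length = 20
Step 4: length = 40
Step 5: length = 80
Step 6: length = 160
Step 7: length = 320
Step 8: length = 640

Answer: 640


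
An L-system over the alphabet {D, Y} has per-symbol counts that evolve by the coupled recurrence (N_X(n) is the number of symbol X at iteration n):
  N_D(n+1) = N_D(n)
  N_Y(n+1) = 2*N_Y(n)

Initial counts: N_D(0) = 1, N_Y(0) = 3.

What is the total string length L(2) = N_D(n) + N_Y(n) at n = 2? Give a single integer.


Step 0: N_D=1, N_Y=3, L=4
Step 1: N_D=1, N_Y=6, L=7
Step 2: N_D=1, N_Y=12, L=13

Answer: 13


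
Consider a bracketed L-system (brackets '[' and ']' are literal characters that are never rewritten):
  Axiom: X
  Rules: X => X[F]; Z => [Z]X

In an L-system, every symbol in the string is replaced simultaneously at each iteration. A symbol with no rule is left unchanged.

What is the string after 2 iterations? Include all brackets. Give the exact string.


Step 0: X
Step 1: X[F]
Step 2: X[F][F]

Answer: X[F][F]


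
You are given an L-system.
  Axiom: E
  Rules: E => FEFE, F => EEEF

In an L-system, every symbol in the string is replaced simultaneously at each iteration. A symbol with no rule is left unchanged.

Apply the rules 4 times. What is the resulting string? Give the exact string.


Answer: EEEFFEFEEEEFFEFEEEEFFEFEEEEFFEFEEEEFFEFEEEEFFEFEFEFEFEFEFEFEEEEFFEFEFEFEFEFEEEEFEEEFFEFEEEEFFEFEFEFEFEFEFEFEEEEFEEEFFEFEEEEFFEFEEEEFFEFEEEEFFEFEEEEFFEFEEEEFFEFEEEEFFEFEEEEFFEFEFEFEFEFEFEFEEEEFFEFEFEFEFEFEEEEFEEEFFEFEEEEFFEFEFEFEFEFEFEFEEEEFEEEFFEFEEEEFFEFE

Derivation:
Step 0: E
Step 1: FEFE
Step 2: EEEFFEFEEEEFFEFE
Step 3: FEFEFEFEFEFEEEEFEEEFFEFEEEEFFEFEFEFEFEFEFEFEEEEFEEEFFEFEEEEFFEFE
Step 4: EEEFFEFEEEEFFEFEEEEFFEFEEEEFFEFEEEEFFEFEEEEFFEFEFEFEFEFEFEFEEEEFFEFEFEFEFEFEEEEFEEEFFEFEEEEFFEFEFEFEFEFEFEFEEEEFEEEFFEFEEEEFFEFEEEEFFEFEEEEFFEFEEEEFFEFEEEEFFEFEEEEFFEFEEEEFFEFEFEFEFEFEFEFEEEEFFEFEFEFEFEFEEEEFEEEFFEFEEEEFFEFEFEFEFEFEFEFEEEEFEEEFFEFEEEEFFEFE


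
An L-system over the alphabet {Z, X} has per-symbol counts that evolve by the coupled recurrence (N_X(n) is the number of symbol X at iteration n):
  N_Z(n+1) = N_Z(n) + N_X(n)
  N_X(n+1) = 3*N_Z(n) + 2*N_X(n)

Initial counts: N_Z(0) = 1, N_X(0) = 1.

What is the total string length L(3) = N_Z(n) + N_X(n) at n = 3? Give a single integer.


Step 0: N_Z=1, N_X=1, L=2
Step 1: N_Z=2, N_X=5, L=7
Step 2: N_Z=7, N_X=16, L=23
Step 3: N_Z=23, N_X=53, L=76

Answer: 76


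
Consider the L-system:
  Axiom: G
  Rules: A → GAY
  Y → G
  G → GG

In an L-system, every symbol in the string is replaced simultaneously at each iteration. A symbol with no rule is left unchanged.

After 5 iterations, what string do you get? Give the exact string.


Answer: GGGGGGGGGGGGGGGGGGGGGGGGGGGGGGGG

Derivation:
Step 0: G
Step 1: GG
Step 2: GGGG
Step 3: GGGGGGGG
Step 4: GGGGGGGGGGGGGGGG
Step 5: GGGGGGGGGGGGGGGGGGGGGGGGGGGGGGGG


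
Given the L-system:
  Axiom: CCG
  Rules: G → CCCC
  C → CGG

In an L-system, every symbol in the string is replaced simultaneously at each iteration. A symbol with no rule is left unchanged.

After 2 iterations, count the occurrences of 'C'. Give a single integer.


Step 0: CCG  (2 'C')
Step 1: CGGCGGCCCC  (6 'C')
Step 2: CGGCCCCCCCCCGGCCCCCCCCCGGCGGCGGCGG  (22 'C')

Answer: 22
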